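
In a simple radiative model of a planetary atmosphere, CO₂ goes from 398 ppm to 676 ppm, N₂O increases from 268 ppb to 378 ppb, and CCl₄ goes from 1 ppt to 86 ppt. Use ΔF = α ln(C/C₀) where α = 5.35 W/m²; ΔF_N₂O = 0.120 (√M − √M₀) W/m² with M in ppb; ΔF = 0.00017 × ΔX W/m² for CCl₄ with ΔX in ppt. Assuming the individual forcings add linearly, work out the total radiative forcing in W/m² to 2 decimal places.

ΔF = 3.22 W/m²

CO₂: 5.35 × ln(676/398) = 5.35 × ln(1.69849) = 5.35 × 0.52974 = 2.8341 W/m².
N₂O: 0.120 × (√378 − √268) = 0.120 × (19.4422 − 16.3707) = 0.120 × 3.0715 = 0.3686 W/m².
CCl₄: ΔF = 0.00017 × (86 − 1) = 0.00017 × 85 = 0.0145 W/m².
Total ΔF = 2.8341 + 0.3686 + 0.0145 = 3.2172 W/m².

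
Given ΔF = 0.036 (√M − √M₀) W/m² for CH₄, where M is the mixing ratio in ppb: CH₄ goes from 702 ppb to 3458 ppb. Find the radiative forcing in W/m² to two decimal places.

CH₄: 0.036 × (√3458 − √702) = 0.036 × (58.8048 − 26.4953) = 0.036 × 32.3095 = 1.1631 W/m².

ΔF = 1.16 W/m²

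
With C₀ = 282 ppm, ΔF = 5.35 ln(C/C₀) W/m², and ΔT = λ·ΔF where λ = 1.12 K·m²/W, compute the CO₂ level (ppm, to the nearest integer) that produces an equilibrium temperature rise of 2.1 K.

Required forcing: ΔF = ΔT/λ = 2.1/1.12 = 1.8750 W/m².
Then ln(C/282) = ΔF/5.35 = 1.8750/5.35 = 0.35047.
So C = 282 × e^0.35047 = 282 × 1.41973 = 400.36 ppm.

C ≈ 400 ppm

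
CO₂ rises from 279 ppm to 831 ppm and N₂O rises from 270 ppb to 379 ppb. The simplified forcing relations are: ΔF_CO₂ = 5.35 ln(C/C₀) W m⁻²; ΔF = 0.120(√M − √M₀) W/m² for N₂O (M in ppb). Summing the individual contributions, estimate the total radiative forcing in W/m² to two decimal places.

ΔF = 6.20 W/m²

CO₂: 5.35 × ln(831/279) = 5.35 × ln(2.97849) = 5.35 × 1.09142 = 5.8391 W/m².
N₂O: 0.120 × (√379 − √270) = 0.120 × (19.4679 − 16.4317) = 0.120 × 3.0362 = 0.3643 W/m².
Total ΔF = 5.8391 + 0.3643 = 6.2034 W/m².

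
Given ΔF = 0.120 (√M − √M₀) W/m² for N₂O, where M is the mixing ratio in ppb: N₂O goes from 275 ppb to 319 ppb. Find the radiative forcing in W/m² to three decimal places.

ΔF = 0.153 W/m²

N₂O: 0.120 × (√319 − √275) = 0.120 × (17.8606 − 16.5831) = 0.120 × 1.2775 = 0.1533 W/m².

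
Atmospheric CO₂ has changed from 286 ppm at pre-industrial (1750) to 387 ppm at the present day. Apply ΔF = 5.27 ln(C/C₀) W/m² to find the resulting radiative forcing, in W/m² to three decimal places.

CO₂: 5.27 × ln(387/286) = 5.27 × ln(1.35315) = 5.27 × 0.30244 = 1.5939 W/m².

ΔF = 1.594 W/m²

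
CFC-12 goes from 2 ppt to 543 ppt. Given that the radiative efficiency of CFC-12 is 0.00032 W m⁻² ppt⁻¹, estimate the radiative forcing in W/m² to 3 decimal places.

ΔF = 0.173 W/m²

CFC-12: ΔF = 0.00032 × (543 − 2) = 0.00032 × 541 = 0.1731 W/m².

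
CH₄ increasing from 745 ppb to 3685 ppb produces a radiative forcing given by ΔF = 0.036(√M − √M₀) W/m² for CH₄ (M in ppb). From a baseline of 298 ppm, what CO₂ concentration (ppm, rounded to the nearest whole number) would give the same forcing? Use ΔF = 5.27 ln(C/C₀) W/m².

CH₄ forcing: 0.036 × (√3685 − √745) = 0.036 × (60.7042 − 27.2947) = 0.036 × 33.4095 = 1.20274 W/m².
Set 5.27 ln(C/298) = 1.20274: ln(C/298) = 1.20274/5.27 = 0.22822, so C = 298 × e^0.22822 = 298 × 1.25636 = 374.40 ppm.

C ≈ 374 ppm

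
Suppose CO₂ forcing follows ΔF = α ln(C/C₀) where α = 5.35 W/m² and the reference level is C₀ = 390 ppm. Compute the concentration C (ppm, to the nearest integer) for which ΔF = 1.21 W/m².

Set 5.35 ln(C/390) = 1.21, so ln(C/390) = 1.21/5.35 = 0.22617.
Then C/390 = e^0.22617 = 1.25379, giving C = 390 × 1.25379 = 488.98 ppm.

C ≈ 489 ppm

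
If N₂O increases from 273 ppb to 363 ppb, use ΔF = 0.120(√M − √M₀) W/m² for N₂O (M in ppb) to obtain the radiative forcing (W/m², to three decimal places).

N₂O: 0.120 × (√363 − √273) = 0.120 × (19.0526 − 16.5227) = 0.120 × 2.5299 = 0.3036 W/m².

ΔF = 0.304 W/m²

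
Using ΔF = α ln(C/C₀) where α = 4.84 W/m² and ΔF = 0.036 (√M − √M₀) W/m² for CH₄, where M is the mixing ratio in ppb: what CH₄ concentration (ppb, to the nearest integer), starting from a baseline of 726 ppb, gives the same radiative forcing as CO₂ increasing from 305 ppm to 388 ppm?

M ≈ 3517 ppb

CO₂ forcing: 4.84 × ln(388/305) = 4.84 × 0.240694 = 1.16496 W/m².
Set 0.036(√M − √726) = 1.16496: √M = 1.16496/0.036 + √726 = 32.3600 + 26.9444 = 59.3044.
M = (59.3044)² = 3517.01 ppb.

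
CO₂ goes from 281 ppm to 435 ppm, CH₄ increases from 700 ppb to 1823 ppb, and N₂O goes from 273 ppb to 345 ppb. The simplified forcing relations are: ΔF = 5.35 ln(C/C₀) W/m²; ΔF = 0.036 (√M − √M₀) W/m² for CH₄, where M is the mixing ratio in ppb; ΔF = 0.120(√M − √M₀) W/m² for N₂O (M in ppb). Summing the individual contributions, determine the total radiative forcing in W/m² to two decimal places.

CO₂: 5.35 × ln(435/281) = 5.35 × ln(1.54804) = 5.35 × 0.43699 = 2.3379 W/m².
CH₄: 0.036 × (√1823 − √700) = 0.036 × (42.6966 − 26.4575) = 0.036 × 16.2391 = 0.5846 W/m².
N₂O: 0.120 × (√345 − √273) = 0.120 × (18.5742 − 16.5227) = 0.120 × 2.0515 = 0.2462 W/m².
Total ΔF = 2.3379 + 0.5846 + 0.2462 = 3.1687 W/m².

ΔF = 3.17 W/m²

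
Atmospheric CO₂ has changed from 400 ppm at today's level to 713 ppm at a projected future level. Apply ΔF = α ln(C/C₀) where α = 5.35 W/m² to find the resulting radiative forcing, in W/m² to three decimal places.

ΔF = 3.092 W/m²

CO₂ absorption bands are partially saturated, so forcing scales with the logarithm of the concentration ratio.
CO₂: 5.35 × ln(713/400) = 5.35 × ln(1.78250) = 5.35 × 0.57802 = 3.0924 W/m².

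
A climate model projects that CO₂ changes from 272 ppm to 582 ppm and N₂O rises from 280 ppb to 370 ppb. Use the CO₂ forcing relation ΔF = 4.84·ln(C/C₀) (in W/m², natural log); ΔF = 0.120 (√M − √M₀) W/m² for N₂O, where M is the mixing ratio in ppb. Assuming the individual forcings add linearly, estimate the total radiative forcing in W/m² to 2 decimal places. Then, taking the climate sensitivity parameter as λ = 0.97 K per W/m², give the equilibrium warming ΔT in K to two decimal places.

ΔF = 3.98 W/m²; ΔT = 3.86 K

CO₂: 4.84 × ln(582/272) = 4.84 × ln(2.13971) = 4.84 × 0.76067 = 3.6816 W/m².
N₂O: 0.120 × (√370 − √280) = 0.120 × (19.2354 − 16.7332) = 0.120 × 2.5022 = 0.3003 W/m².
Total ΔF = 3.6816 + 0.3003 = 3.9819 W/m².
ΔT = λ ΔF = 0.97 × 3.98 = 3.8606 K.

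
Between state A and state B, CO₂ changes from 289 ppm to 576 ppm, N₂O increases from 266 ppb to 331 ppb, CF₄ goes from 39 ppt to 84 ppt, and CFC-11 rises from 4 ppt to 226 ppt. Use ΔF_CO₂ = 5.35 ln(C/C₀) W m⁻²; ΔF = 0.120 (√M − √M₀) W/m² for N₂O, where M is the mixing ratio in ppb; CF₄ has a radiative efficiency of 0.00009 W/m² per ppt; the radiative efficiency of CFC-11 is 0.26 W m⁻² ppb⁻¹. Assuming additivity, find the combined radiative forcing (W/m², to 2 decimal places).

CO₂: 5.35 × ln(576/289) = 5.35 × ln(1.99308) = 5.35 × 0.68968 = 3.6898 W/m².
N₂O: 0.120 × (√331 − √266) = 0.120 × (18.1934 − 16.3095) = 0.120 × 1.8839 = 0.2261 W/m².
CF₄: ΔF = 0.00009 × (84 − 39) = 0.00009 × 45 = 0.0041 W/m².
CFC-11: Δ = 226 − 4 = 222 ppt = 0.222 ppb; ΔF = 0.26 × 0.222 = 0.0577 W/m².
Total ΔF = 3.6898 + 0.2261 + 0.0041 + 0.0577 = 3.9777 W/m².

ΔF = 3.98 W/m²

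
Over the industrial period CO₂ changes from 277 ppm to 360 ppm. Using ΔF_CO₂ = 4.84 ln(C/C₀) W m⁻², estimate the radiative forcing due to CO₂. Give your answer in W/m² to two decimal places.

CO₂: 4.84 × ln(360/277) = 4.84 × ln(1.29964) = 4.84 × 0.26209 = 1.2685 W/m².

ΔF = 1.27 W/m²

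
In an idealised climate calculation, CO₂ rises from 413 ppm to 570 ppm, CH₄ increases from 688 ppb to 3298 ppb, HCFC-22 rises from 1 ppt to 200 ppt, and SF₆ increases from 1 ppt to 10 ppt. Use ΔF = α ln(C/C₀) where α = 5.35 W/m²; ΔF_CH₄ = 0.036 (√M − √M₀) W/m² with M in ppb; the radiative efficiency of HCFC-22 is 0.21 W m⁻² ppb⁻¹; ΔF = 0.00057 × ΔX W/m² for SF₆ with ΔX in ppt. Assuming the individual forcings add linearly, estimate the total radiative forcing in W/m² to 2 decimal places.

CO₂: 5.35 × ln(570/413) = 5.35 × ln(1.38015) = 5.35 × 0.32219 = 1.7237 W/m².
CH₄: 0.036 × (√3298 − √688) = 0.036 × (57.4282 − 26.2298) = 0.036 × 31.1984 = 1.1231 W/m².
HCFC-22: Δ = 200 − 1 = 199 ppt = 0.199 ppb; ΔF = 0.21 × 0.199 = 0.0418 W/m².
SF₆: ΔF = 0.00057 × (10 − 1) = 0.00057 × 9 = 0.0051 W/m².
Total ΔF = 1.7237 + 1.1231 + 0.0418 + 0.0051 = 2.8937 W/m².

ΔF = 2.89 W/m²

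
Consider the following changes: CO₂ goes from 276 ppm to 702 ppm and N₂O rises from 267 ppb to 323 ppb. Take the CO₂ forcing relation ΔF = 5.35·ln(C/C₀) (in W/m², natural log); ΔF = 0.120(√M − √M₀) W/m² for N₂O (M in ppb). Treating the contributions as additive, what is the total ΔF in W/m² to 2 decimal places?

ΔF = 5.19 W/m²

CO₂: 5.35 × ln(702/276) = 5.35 × ln(2.54348) = 5.35 × 0.93353 = 4.9944 W/m².
N₂O: 0.120 × (√323 − √267) = 0.120 × (17.9722 − 16.3401) = 0.120 × 1.6321 = 0.1959 W/m².
Total ΔF = 4.9944 + 0.1959 = 5.1903 W/m².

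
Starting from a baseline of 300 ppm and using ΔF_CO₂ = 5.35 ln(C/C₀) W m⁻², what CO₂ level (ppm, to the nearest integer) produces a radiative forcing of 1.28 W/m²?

Set 5.35 ln(C/300) = 1.28, so ln(C/300) = 1.28/5.35 = 0.23925.
Then C/300 = e^0.23925 = 1.27030, giving C = 300 × 1.27030 = 381.09 ppm.

C ≈ 381 ppm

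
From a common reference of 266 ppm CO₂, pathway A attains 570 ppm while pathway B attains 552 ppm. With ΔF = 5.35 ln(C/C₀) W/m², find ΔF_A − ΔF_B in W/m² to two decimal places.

ΔF_A = 5.35 ln(570/266) = 5.35 × 0.76214 = 4.0774 W/m².
ΔF_B = 5.35 ln(552/266) = 5.35 × 0.73005 = 3.9058 W/m².
Difference: 4.0774 − 3.9058 = 0.1716 W/m².

ΔF_A − ΔF_B = 0.17 W/m²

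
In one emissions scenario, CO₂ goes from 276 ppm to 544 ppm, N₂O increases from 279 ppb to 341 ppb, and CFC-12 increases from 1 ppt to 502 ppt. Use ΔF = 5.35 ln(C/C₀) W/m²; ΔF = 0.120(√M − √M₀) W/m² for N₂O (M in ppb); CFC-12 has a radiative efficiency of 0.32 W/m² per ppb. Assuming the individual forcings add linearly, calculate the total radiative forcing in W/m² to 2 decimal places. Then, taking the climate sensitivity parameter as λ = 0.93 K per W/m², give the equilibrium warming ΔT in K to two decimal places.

ΔF = 4.00 W/m²; ΔT = 3.72 K

CO₂: 5.35 × ln(544/276) = 5.35 × ln(1.97101) = 5.35 × 0.67855 = 3.6302 W/m².
N₂O: 0.120 × (√341 − √279) = 0.120 × (18.4662 − 16.7033) = 0.120 × 1.7629 = 0.2115 W/m².
CFC-12: Δ = 502 − 1 = 501 ppt = 0.501 ppb; ΔF = 0.32 × 0.501 = 0.1603 W/m².
Total ΔF = 3.6302 + 0.2115 + 0.1603 = 4.0020 W/m².
ΔT = λ ΔF = 0.93 × 4.00 = 3.7200 K.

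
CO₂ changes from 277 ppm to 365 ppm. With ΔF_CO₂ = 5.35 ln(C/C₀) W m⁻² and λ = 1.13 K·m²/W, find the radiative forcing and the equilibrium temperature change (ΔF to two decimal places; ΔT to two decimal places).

CO₂: 5.35 × ln(365/277) = 5.35 × ln(1.31769) = 5.35 × 0.27588 = 1.4760 W/m².
ΔT = λ ΔF = 1.13 × 1.48 = 1.6724 K.

ΔF = 1.48 W/m²; ΔT = 1.67 K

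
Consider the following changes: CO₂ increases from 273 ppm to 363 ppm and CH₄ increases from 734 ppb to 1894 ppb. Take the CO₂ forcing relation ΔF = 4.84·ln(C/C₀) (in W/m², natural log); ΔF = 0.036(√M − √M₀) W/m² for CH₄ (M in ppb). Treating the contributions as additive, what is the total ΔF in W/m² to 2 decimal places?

ΔF = 1.97 W/m²

CO₂: 4.84 × ln(363/273) = 4.84 × ln(1.32967) = 4.84 × 0.28493 = 1.3791 W/m².
CH₄: 0.036 × (√1894 − √734) = 0.036 × (43.5201 − 27.0924) = 0.036 × 16.4277 = 0.5914 W/m².
Total ΔF = 1.3791 + 0.5914 = 1.9705 W/m².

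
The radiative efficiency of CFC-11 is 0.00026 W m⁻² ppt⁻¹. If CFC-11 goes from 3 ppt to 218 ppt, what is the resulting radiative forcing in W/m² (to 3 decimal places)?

ΔF = 0.056 W/m²

CFC-11: ΔF = 0.00026 × (218 − 3) = 0.00026 × 215 = 0.0559 W/m².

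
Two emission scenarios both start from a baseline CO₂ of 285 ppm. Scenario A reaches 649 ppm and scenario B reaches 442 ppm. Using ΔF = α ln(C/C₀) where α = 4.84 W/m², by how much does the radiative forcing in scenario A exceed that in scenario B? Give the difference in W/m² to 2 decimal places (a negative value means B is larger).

ΔF_A − ΔF_B = 1.86 W/m²

ΔF_A = 4.84 ln(649/285) = 4.84 × 0.82294 = 3.9830 W/m².
ΔF_B = 4.84 ln(442/285) = 4.84 × 0.43882 = 2.1239 W/m².
Difference: 3.9830 − 2.1239 = 1.8591 W/m².
(Equivalently, ΔF_A − ΔF_B = 4.84 ln(649/442) = 4.84 × 0.38412 = 1.8591 W/m².)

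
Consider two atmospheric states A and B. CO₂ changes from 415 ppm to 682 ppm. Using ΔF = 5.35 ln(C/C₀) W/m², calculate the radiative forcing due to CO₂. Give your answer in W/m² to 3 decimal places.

ΔF = 2.658 W/m²

CO₂ absorption bands are partially saturated, so forcing scales with the logarithm of the concentration ratio.
CO₂: 5.35 × ln(682/415) = 5.35 × ln(1.64337) = 5.35 × 0.49675 = 2.6576 W/m².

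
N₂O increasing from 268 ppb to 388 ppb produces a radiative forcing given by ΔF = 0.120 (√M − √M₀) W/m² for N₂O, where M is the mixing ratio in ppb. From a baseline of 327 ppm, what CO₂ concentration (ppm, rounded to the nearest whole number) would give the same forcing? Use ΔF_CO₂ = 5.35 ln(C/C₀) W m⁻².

N₂O forcing: 0.120 × (√388 − √268) = 0.120 × (19.6977 − 16.3707) = 0.120 × 3.3270 = 0.39924 W/m².
Set 5.35 ln(C/327) = 0.39924: ln(C/327) = 0.39924/5.35 = 0.07462, so C = 327 × e^0.07462 = 327 × 1.07747 = 352.33 ppm.

C ≈ 352 ppm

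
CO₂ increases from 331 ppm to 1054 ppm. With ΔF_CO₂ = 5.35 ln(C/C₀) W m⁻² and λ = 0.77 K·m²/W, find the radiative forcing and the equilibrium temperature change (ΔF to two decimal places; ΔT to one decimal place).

ΔF = 6.20 W/m²; ΔT = 4.8 K

CO₂: 5.35 × ln(1054/331) = 5.35 × ln(3.18429) = 5.35 × 1.15823 = 6.1965 W/m².
ΔT = λ ΔF = 0.77 × 6.20 = 4.7740 K.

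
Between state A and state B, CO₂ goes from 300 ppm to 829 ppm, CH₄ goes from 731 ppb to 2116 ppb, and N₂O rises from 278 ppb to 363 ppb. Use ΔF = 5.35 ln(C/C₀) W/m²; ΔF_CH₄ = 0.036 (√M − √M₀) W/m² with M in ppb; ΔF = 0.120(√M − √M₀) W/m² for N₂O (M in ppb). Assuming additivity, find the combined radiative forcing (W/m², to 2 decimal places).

ΔF = 6.41 W/m²

CO₂: 5.35 × ln(829/300) = 5.35 × ln(2.76333) = 5.35 × 1.01644 = 5.4380 W/m².
CH₄: 0.036 × (√2116 − √731) = 0.036 × (46.0000 − 27.0370) = 0.036 × 18.9630 = 0.6827 W/m².
N₂O: 0.120 × (√363 − √278) = 0.120 × (19.0526 − 16.6733) = 0.120 × 2.3793 = 0.2855 W/m².
Total ΔF = 5.4380 + 0.6827 + 0.2855 = 6.4062 W/m².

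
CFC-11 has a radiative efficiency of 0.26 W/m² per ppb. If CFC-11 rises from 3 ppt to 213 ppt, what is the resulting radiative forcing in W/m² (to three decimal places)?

CFC-11: Δ = 213 − 3 = 210 ppt = 0.210 ppb; ΔF = 0.26 × 0.210 = 0.0546 W/m².

ΔF = 0.055 W/m²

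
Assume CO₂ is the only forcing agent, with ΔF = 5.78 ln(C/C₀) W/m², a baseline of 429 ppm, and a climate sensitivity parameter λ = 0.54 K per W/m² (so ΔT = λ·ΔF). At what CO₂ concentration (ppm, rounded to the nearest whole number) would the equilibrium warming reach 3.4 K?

C ≈ 1275 ppm

Required forcing: ΔF = ΔT/λ = 3.4/0.54 = 6.2963 W/m².
Then ln(C/429) = ΔF/5.78 = 6.2963/5.78 = 1.08933.
So C = 429 × e^1.08933 = 429 × 2.97228 = 1275.11 ppm.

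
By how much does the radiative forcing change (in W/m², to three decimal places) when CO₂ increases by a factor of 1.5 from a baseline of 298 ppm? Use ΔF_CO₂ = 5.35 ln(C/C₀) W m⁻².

ΔF = 2.169 W/m²

ΔF = 5.35 × ln(1.5) = 5.35 × 0.40547 = 2.1693 W/m².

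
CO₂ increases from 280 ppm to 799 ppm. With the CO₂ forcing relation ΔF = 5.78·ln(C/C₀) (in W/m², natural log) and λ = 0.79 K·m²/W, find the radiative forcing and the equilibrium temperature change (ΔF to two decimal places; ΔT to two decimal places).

ΔF = 6.06 W/m²; ΔT = 4.79 K

CO₂: 5.78 × ln(799/280) = 5.78 × ln(2.85357) = 5.78 × 1.04857 = 6.0607 W/m².
ΔT = λ ΔF = 0.79 × 6.06 = 4.7874 K.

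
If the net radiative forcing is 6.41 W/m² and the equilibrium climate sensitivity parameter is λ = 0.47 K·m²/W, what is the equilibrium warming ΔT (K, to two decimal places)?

ΔT = λ ΔF = 0.47 × 6.41 = 3.0127 K.

ΔT = 3.01 K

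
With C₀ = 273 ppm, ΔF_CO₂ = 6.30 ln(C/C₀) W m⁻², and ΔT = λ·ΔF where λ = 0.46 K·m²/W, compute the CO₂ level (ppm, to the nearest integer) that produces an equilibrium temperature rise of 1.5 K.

Required forcing: ΔF = ΔT/λ = 1.5/0.46 = 3.2609 W/m².
Then ln(C/273) = ΔF/6.30 = 3.2609/6.30 = 0.51760.
So C = 273 × e^0.51760 = 273 × 1.67800 = 458.09 ppm.

C ≈ 458 ppm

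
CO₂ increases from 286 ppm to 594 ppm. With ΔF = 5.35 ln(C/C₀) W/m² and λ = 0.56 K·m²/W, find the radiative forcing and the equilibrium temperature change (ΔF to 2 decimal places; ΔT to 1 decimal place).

ΔF = 3.91 W/m²; ΔT = 2.2 K

CO₂: 5.35 × ln(594/286) = 5.35 × ln(2.07692) = 5.35 × 0.73089 = 3.9103 W/m².
ΔT = λ ΔF = 0.56 × 3.91 = 2.1896 K.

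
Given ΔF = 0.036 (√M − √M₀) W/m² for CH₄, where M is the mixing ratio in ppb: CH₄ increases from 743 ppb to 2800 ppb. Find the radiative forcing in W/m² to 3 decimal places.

ΔF = 0.924 W/m²

CH₄: 0.036 × (√2800 − √743) = 0.036 × (52.9150 − 27.2580) = 0.036 × 25.6570 = 0.9237 W/m².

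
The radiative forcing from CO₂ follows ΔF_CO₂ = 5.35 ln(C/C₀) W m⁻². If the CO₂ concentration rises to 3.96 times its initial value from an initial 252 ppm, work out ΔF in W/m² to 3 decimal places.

ΔF = 7.363 W/m²

Because the forcing depends only on the ratio C/C₀, the initial concentration does not enter.
ΔF = 5.35 × ln(3.96) = 5.35 × 1.37624 = 7.3629 W/m².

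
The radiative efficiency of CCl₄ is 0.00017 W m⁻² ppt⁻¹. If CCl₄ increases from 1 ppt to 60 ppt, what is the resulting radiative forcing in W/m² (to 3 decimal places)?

CCl₄: ΔF = 0.00017 × (60 − 1) = 0.00017 × 59 = 0.0100 W/m².

ΔF = 0.010 W/m²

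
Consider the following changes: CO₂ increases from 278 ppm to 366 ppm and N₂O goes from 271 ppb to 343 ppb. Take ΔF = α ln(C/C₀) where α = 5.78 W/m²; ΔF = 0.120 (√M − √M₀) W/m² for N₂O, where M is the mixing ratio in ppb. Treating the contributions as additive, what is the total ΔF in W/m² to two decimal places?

ΔF = 1.84 W/m²

CO₂: 5.78 × ln(366/278) = 5.78 × ln(1.31655) = 5.78 × 0.27501 = 1.5896 W/m².
N₂O: 0.120 × (√343 − √271) = 0.120 × (18.5203 − 16.4621) = 0.120 × 2.0582 = 0.2470 W/m².
Total ΔF = 1.5896 + 0.2470 = 1.8366 W/m².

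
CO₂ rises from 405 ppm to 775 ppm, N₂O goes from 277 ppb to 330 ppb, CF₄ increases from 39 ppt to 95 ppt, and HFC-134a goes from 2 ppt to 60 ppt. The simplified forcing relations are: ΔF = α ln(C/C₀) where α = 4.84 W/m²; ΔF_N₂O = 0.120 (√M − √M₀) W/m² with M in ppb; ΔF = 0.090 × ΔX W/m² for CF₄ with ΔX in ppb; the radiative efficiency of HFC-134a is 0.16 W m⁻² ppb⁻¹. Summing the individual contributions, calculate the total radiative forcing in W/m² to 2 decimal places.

CO₂: 4.84 × ln(775/405) = 4.84 × ln(1.91358) = 4.84 × 0.64898 = 3.1411 W/m².
N₂O: 0.120 × (√330 − √277) = 0.120 × (18.1659 − 16.6433) = 0.120 × 1.5226 = 0.1827 W/m².
CF₄: Δ = 95 − 39 = 56 ppt = 0.056 ppb; ΔF = 0.090 × 0.056 = 0.0050 W/m².
HFC-134a: Δ = 60 − 2 = 58 ppt = 0.058 ppb; ΔF = 0.16 × 0.058 = 0.0093 W/m².
Total ΔF = 3.1411 + 0.1827 + 0.0050 + 0.0093 = 3.3381 W/m².

ΔF = 3.34 W/m²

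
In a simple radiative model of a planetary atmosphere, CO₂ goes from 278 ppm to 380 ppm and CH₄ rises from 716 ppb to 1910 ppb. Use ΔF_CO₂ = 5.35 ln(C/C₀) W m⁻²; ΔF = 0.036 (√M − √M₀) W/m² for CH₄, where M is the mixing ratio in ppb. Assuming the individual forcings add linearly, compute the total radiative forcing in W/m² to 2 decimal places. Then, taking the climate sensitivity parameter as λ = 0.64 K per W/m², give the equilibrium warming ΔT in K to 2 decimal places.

ΔF = 2.28 W/m²; ΔT = 1.46 K

CO₂: 5.35 × ln(380/278) = 5.35 × ln(1.36691) = 5.35 × 0.31255 = 1.6721 W/m².
CH₄: 0.036 × (√1910 − √716) = 0.036 × (43.7035 − 26.7582) = 0.036 × 16.9453 = 0.6100 W/m².
Total ΔF = 1.6721 + 0.6100 = 2.2821 W/m².
ΔT = λ ΔF = 0.64 × 2.28 = 1.4592 K.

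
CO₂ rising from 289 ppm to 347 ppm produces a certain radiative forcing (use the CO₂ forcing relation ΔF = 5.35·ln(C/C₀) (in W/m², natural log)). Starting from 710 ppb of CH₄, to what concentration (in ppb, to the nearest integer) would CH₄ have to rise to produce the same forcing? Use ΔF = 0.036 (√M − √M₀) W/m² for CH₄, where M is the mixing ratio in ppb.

M ≈ 2897 ppb

CO₂ forcing: 5.35 × ln(347/289) = 5.35 × 0.182898 = 0.97850 W/m².
Set 0.036(√M − √710) = 0.97850: √M = 0.97850/0.036 + √710 = 27.1806 + 26.6458 = 53.8264.
M = (53.8264)² = 2897.28 ppb.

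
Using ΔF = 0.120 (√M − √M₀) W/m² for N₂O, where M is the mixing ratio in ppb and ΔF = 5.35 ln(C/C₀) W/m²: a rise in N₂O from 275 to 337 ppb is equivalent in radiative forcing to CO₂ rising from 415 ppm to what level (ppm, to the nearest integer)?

C ≈ 432 ppm

N₂O forcing: 0.120 × (√337 − √275) = 0.120 × (18.3576 − 16.5831) = 0.120 × 1.7745 = 0.21294 W/m².
Set 5.35 ln(C/415) = 0.21294: ln(C/415) = 0.21294/5.35 = 0.03980, so C = 415 × e^0.03980 = 415 × 1.04060 = 431.85 ppm.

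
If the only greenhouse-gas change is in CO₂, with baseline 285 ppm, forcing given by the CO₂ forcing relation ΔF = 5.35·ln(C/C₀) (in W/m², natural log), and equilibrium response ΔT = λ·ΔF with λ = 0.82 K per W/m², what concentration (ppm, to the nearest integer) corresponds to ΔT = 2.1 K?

Required forcing: ΔF = ΔT/λ = 2.1/0.82 = 2.5610 W/m².
Then ln(C/285) = ΔF/5.35 = 2.5610/5.35 = 0.47869.
So C = 285 × e^0.47869 = 285 × 1.61396 = 459.98 ppm.

C ≈ 460 ppm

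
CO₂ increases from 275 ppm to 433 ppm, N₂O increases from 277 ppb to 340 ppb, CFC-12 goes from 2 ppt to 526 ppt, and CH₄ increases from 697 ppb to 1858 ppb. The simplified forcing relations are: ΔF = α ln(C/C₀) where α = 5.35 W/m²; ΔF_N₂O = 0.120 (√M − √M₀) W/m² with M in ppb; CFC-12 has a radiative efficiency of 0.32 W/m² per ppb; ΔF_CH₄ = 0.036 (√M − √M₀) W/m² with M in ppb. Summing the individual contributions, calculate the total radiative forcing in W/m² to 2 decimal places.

ΔF = 3.41 W/m²

CO₂: 5.35 × ln(433/275) = 5.35 × ln(1.57455) = 5.35 × 0.45397 = 2.4287 W/m².
N₂O: 0.120 × (√340 − √277) = 0.120 × (18.4391 − 16.6433) = 0.120 × 1.7958 = 0.2155 W/m².
CFC-12: Δ = 526 − 2 = 524 ppt = 0.524 ppb; ΔF = 0.32 × 0.524 = 0.1677 W/m².
CH₄: 0.036 × (√1858 − √697) = 0.036 × (43.1045 − 26.4008) = 0.036 × 16.7037 = 0.6013 W/m².
Total ΔF = 2.4287 + 0.2155 + 0.1677 + 0.6013 = 3.4132 W/m².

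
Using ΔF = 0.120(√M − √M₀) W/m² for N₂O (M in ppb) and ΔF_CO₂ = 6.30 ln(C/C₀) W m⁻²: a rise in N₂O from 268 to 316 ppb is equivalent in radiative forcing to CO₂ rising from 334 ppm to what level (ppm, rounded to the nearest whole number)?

N₂O forcing: 0.120 × (√316 − √268) = 0.120 × (17.7764 − 16.3707) = 0.120 × 1.4057 = 0.16868 W/m².
Set 6.30 ln(C/334) = 0.16868: ln(C/334) = 0.16868/6.30 = 0.02677, so C = 334 × e^0.02677 = 334 × 1.02713 = 343.06 ppm.

C ≈ 343 ppm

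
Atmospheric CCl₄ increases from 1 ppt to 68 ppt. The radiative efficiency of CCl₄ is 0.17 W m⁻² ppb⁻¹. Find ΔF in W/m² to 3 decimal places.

CCl₄: Δ = 68 − 1 = 67 ppt = 0.067 ppb; ΔF = 0.17 × 0.067 = 0.0114 W/m².

ΔF = 0.011 W/m²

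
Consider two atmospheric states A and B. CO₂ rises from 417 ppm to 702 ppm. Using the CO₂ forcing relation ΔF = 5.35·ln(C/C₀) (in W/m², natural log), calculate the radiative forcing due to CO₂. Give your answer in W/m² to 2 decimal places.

ΔF = 2.79 W/m²

CO₂: 5.35 × ln(702/417) = 5.35 × ln(1.68345) = 5.35 × 0.52085 = 2.7865 W/m².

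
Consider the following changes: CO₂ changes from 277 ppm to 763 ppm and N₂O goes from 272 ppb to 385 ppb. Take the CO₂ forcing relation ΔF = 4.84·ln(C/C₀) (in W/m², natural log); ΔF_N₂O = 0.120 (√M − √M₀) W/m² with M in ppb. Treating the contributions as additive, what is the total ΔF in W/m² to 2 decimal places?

ΔF = 5.28 W/m²

CO₂: 4.84 × ln(763/277) = 4.84 × ln(2.75451) = 4.84 × 1.01324 = 4.9041 W/m².
N₂O: 0.120 × (√385 − √272) = 0.120 × (19.6214 − 16.4924) = 0.120 × 3.1290 = 0.3755 W/m².
Total ΔF = 4.9041 + 0.3755 = 5.2796 W/m².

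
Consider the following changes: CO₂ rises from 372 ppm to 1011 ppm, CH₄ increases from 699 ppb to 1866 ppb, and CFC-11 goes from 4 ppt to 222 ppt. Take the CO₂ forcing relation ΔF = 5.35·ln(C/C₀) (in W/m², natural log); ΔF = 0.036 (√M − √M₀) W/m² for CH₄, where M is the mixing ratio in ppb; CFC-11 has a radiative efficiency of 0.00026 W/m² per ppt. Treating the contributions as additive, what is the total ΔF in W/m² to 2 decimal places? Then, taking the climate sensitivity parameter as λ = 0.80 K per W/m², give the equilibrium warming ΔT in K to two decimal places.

ΔF = 6.01 W/m²; ΔT = 4.81 K

CO₂: 5.35 × ln(1011/372) = 5.35 × ln(2.71774) = 5.35 × 0.99980 = 5.3489 W/m².
CH₄: 0.036 × (√1866 − √699) = 0.036 × (43.1972 − 26.4386) = 0.036 × 16.7586 = 0.6033 W/m².
CFC-11: ΔF = 0.00026 × (222 − 4) = 0.00026 × 218 = 0.0567 W/m².
Total ΔF = 5.3489 + 0.6033 + 0.0567 = 6.0089 W/m².
ΔT = λ ΔF = 0.80 × 6.01 = 4.8080 K.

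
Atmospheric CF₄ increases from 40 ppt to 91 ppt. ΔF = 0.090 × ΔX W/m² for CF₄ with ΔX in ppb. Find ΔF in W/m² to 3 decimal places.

ΔF = 0.005 W/m²

CF₄: Δ = 91 − 40 = 51 ppt = 0.051 ppb; ΔF = 0.090 × 0.051 = 0.0046 W/m².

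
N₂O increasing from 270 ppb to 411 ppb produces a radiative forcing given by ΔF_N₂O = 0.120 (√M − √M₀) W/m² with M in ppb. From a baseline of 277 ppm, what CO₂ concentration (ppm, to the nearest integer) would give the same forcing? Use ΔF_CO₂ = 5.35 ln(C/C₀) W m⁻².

N₂O forcing: 0.120 × (√411 − √270) = 0.120 × (20.2731 − 16.4317) = 0.120 × 3.8414 = 0.46097 W/m².
Set 5.35 ln(C/277) = 0.46097: ln(C/277) = 0.46097/5.35 = 0.08616, so C = 277 × e^0.08616 = 277 × 1.08998 = 301.92 ppm.

C ≈ 302 ppm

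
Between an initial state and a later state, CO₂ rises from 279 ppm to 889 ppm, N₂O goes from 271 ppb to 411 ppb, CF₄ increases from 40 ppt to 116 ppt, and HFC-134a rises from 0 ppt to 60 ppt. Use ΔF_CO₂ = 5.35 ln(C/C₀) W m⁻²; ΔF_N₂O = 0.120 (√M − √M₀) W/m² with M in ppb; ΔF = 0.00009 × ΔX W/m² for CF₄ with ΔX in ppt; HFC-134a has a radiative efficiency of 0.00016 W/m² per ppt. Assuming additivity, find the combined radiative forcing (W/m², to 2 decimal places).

CO₂: 5.35 × ln(889/279) = 5.35 × ln(3.18638) = 5.35 × 1.15889 = 6.2001 W/m².
N₂O: 0.120 × (√411 − √271) = 0.120 × (20.2731 − 16.4621) = 0.120 × 3.8110 = 0.4573 W/m².
CF₄: ΔF = 0.00009 × (116 − 40) = 0.00009 × 76 = 0.0068 W/m².
HFC-134a: ΔF = 0.00016 × (60 − 0) = 0.00016 × 60 = 0.0096 W/m².
Total ΔF = 6.2001 + 0.4573 + 0.0068 + 0.0096 = 6.6738 W/m².

ΔF = 6.67 W/m²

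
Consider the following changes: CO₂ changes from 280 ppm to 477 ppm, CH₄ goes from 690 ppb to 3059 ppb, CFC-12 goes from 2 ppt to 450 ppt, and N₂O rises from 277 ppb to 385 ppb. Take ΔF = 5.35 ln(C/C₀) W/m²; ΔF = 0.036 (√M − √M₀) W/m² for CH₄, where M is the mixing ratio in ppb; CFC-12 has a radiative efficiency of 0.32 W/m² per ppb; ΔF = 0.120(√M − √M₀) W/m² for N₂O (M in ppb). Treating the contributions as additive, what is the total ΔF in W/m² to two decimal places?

CO₂: 5.35 × ln(477/280) = 5.35 × ln(1.70357) = 5.35 × 0.53273 = 2.8501 W/m².
CH₄: 0.036 × (√3059 − √690) = 0.036 × (55.3082 − 26.2679) = 0.036 × 29.0403 = 1.0455 W/m².
CFC-12: Δ = 450 − 2 = 448 ppt = 0.448 ppb; ΔF = 0.32 × 0.448 = 0.1434 W/m².
N₂O: 0.120 × (√385 − √277) = 0.120 × (19.6214 − 16.6433) = 0.120 × 2.9781 = 0.3574 W/m².
Total ΔF = 2.8501 + 1.0455 + 0.1434 + 0.3574 = 4.3964 W/m².

ΔF = 4.40 W/m²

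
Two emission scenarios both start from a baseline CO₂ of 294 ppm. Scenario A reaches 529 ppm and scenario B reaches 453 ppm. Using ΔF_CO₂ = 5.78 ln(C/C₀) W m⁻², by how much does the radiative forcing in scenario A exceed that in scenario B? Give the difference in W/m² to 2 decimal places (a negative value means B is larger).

ΔF_A − ΔF_B = 0.90 W/m²

ΔF_A = 5.78 ln(529/294) = 5.78 × 0.58741 = 3.3952 W/m².
ΔF_B = 5.78 ln(453/294) = 5.78 × 0.43231 = 2.4988 W/m².
Difference: 3.3952 − 2.4988 = 0.8964 W/m².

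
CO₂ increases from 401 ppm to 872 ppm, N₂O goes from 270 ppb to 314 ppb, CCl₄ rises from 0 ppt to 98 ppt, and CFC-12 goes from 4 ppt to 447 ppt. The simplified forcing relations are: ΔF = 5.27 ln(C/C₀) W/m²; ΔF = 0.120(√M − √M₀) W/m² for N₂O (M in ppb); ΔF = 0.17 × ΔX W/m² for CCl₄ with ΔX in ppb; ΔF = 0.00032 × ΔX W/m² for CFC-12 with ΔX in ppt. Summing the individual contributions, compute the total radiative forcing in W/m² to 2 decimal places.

ΔF = 4.41 W/m²

CO₂: 5.27 × ln(872/401) = 5.27 × ln(2.17456) = 5.27 × 0.77683 = 4.0939 W/m².
N₂O: 0.120 × (√314 − √270) = 0.120 × (17.7200 − 16.4317) = 0.120 × 1.2883 = 0.1546 W/m².
CCl₄: Δ = 98 − 0 = 98 ppt = 0.098 ppb; ΔF = 0.17 × 0.098 = 0.0167 W/m².
CFC-12: ΔF = 0.00032 × (447 − 4) = 0.00032 × 443 = 0.1418 W/m².
Total ΔF = 4.0939 + 0.1546 + 0.0167 + 0.1418 = 4.4070 W/m².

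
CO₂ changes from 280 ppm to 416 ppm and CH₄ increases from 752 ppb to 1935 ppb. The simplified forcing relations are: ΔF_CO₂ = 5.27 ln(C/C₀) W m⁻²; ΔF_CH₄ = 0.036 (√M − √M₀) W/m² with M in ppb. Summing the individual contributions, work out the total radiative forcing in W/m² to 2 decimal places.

CO₂: 5.27 × ln(416/280) = 5.27 × ln(1.48571) = 5.27 × 0.39589 = 2.0863 W/m².
CH₄: 0.036 × (√1935 − √752) = 0.036 × (43.9886 − 27.4226) = 0.036 × 16.5660 = 0.5964 W/m².
Total ΔF = 2.0863 + 0.5964 = 2.6827 W/m².

ΔF = 2.68 W/m²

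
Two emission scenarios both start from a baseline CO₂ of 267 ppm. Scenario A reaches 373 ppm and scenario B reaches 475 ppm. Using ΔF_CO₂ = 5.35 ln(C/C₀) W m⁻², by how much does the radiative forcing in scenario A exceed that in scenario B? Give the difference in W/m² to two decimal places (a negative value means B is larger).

ΔF_A = 5.35 ln(373/267) = 5.35 × 0.33433 = 1.7887 W/m².
ΔF_B = 5.35 ln(475/267) = 5.35 × 0.57607 = 3.0820 W/m².
Difference: 1.7887 − 3.0820 = -1.2933 W/m².

ΔF_A − ΔF_B = -1.29 W/m²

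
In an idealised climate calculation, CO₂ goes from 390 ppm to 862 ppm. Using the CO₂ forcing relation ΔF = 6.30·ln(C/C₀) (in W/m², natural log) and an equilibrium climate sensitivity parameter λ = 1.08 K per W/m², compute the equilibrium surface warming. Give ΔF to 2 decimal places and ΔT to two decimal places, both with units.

CO₂: 6.30 × ln(862/390) = 6.30 × ln(2.21026) = 6.30 × 0.79311 = 4.9966 W/m².
ΔT = λ ΔF = 1.08 × 5.00 = 5.4000 K.

ΔF = 5.00 W/m²; ΔT = 5.40 K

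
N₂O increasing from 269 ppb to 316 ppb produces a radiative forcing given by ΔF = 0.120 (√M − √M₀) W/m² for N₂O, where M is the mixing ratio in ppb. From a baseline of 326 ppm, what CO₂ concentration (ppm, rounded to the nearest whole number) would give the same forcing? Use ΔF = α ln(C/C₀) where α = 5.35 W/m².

C ≈ 336 ppm

N₂O forcing: 0.120 × (√316 − √269) = 0.120 × (17.7764 − 16.4012) = 0.120 × 1.3752 = 0.16502 W/m².
Set 5.35 ln(C/326) = 0.16502: ln(C/326) = 0.16502/5.35 = 0.03084, so C = 326 × e^0.03084 = 326 × 1.03132 = 336.21 ppm.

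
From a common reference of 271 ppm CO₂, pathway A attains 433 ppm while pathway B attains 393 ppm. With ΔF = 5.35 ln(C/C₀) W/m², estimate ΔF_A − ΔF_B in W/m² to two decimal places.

ΔF_A = 5.35 ln(433/271) = 5.35 × 0.46862 = 2.5071 W/m².
ΔF_B = 5.35 ln(393/271) = 5.35 × 0.37169 = 1.9885 W/m².
Difference: 2.5071 − 1.9885 = 0.5186 W/m².
(Equivalently, ΔF_A − ΔF_B = 5.35 ln(433/393) = 5.35 × 0.09693 = 0.5186 W/m².)

ΔF_A − ΔF_B = 0.52 W/m²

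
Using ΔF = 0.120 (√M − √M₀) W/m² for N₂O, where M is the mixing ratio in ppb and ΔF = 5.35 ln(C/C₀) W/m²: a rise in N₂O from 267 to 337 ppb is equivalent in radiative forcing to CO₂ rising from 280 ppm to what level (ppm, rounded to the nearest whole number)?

N₂O forcing: 0.120 × (√337 − √267) = 0.120 × (18.3576 − 16.3401) = 0.120 × 2.0175 = 0.24210 W/m².
Set 5.35 ln(C/280) = 0.24210: ln(C/280) = 0.24210/5.35 = 0.04525, so C = 280 × e^0.04525 = 280 × 1.04629 = 292.96 ppm.

C ≈ 293 ppm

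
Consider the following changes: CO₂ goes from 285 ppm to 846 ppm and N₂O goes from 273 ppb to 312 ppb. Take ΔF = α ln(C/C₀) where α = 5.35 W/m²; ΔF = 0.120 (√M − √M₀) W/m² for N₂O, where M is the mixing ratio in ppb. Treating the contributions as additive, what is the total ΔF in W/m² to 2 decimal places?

ΔF = 5.96 W/m²

CO₂: 5.35 × ln(846/285) = 5.35 × ln(2.96842) = 5.35 × 1.08803 = 5.8210 W/m².
N₂O: 0.120 × (√312 − √273) = 0.120 × (17.6635 − 16.5227) = 0.120 × 1.1408 = 0.1369 W/m².
Total ΔF = 5.8210 + 0.1369 = 5.9579 W/m².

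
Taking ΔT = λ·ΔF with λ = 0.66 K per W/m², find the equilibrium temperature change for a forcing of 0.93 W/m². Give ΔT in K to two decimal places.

ΔT = λ ΔF = 0.66 × 0.93 = 0.6138 K.

ΔT = 0.61 K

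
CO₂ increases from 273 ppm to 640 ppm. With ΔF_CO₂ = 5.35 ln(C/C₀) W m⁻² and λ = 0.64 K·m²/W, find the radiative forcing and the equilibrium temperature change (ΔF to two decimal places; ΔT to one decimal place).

CO₂: 5.35 × ln(640/273) = 5.35 × ln(2.34432) = 5.35 × 0.85200 = 4.5582 W/m².
ΔT = λ ΔF = 0.64 × 4.56 = 2.9184 K.

ΔF = 4.56 W/m²; ΔT = 2.9 K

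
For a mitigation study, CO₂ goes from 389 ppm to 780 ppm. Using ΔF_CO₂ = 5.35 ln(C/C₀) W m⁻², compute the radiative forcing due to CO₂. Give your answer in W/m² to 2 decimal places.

CO₂ absorption bands are partially saturated, so forcing scales with the logarithm of the concentration ratio.
CO₂: 5.35 × ln(780/389) = 5.35 × ln(2.00514) = 5.35 × 0.69571 = 3.7220 W/m².

ΔF = 3.72 W/m²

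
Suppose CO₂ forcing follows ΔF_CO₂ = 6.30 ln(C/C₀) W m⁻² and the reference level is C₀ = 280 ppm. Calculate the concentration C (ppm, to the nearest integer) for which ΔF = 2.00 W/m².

Set 6.30 ln(C/280) = 2.00, so ln(C/280) = 2.00/6.30 = 0.31746.
Then C/280 = e^0.31746 = 1.37363, giving C = 280 × 1.37363 = 384.62 ppm.

C ≈ 385 ppm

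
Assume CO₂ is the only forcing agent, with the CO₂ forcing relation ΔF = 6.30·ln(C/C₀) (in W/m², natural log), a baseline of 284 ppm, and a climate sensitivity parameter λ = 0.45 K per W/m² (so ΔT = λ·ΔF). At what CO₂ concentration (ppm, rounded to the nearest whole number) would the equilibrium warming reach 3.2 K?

C ≈ 878 ppm

Required forcing: ΔF = ΔT/λ = 3.2/0.45 = 7.1111 W/m².
Then ln(C/284) = ΔF/6.30 = 7.1111/6.30 = 1.12875.
So C = 284 × e^1.12875 = 284 × 3.09179 = 878.07 ppm.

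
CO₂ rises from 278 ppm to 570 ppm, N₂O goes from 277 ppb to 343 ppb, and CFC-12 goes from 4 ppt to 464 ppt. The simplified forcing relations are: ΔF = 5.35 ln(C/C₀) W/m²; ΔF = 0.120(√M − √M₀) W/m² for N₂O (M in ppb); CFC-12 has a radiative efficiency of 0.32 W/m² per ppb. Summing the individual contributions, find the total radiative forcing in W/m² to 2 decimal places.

CO₂: 5.35 × ln(570/278) = 5.35 × ln(2.05036) = 5.35 × 0.71802 = 3.8414 W/m².
N₂O: 0.120 × (√343 − √277) = 0.120 × (18.5203 − 16.6433) = 0.120 × 1.8770 = 0.2252 W/m².
CFC-12: Δ = 464 − 4 = 460 ppt = 0.460 ppb; ΔF = 0.32 × 0.460 = 0.1472 W/m².
Total ΔF = 3.8414 + 0.2252 + 0.1472 = 4.2138 W/m².

ΔF = 4.21 W/m²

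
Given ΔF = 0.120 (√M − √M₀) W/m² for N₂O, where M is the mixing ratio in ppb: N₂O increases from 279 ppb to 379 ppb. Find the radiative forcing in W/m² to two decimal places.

N₂O: 0.120 × (√379 − √279) = 0.120 × (19.4679 − 16.7033) = 0.120 × 2.7646 = 0.3318 W/m².

ΔF = 0.33 W/m²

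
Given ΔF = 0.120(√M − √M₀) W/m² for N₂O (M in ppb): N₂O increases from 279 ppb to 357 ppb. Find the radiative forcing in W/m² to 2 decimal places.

N₂O: 0.120 × (√357 − √279) = 0.120 × (18.8944 − 16.7033) = 0.120 × 2.1911 = 0.2629 W/m².

ΔF = 0.26 W/m²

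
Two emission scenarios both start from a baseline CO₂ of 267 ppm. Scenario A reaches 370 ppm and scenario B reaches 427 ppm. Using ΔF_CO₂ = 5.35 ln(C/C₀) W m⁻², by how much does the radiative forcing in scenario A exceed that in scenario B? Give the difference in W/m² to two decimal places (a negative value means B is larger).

ΔF_A − ΔF_B = -0.77 W/m²

ΔF_A = 5.35 ln(370/267) = 5.35 × 0.32625 = 1.7454 W/m².
ΔF_B = 5.35 ln(427/267) = 5.35 × 0.46954 = 2.5120 W/m².
Difference: 1.7454 − 2.5120 = -0.7666 W/m².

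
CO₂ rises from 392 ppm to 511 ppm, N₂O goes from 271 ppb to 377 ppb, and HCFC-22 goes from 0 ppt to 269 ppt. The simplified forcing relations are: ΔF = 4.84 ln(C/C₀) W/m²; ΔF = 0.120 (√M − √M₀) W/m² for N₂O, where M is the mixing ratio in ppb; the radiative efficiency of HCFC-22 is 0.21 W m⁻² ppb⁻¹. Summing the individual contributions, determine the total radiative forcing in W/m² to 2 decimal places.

CO₂: 4.84 × ln(511/392) = 4.84 × ln(1.30357) = 4.84 × 0.26511 = 1.2831 W/m².
N₂O: 0.120 × (√377 − √271) = 0.120 × (19.4165 − 16.4621) = 0.120 × 2.9544 = 0.3545 W/m².
HCFC-22: Δ = 269 − 0 = 269 ppt = 0.269 ppb; ΔF = 0.21 × 0.269 = 0.0565 W/m².
Total ΔF = 1.2831 + 0.3545 + 0.0565 = 1.6941 W/m².

ΔF = 1.69 W/m²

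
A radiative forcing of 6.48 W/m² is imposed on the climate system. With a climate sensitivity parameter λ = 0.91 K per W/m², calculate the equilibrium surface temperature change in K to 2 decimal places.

ΔT = 5.90 K

ΔT = λ ΔF = 0.91 × 6.48 = 5.8968 K.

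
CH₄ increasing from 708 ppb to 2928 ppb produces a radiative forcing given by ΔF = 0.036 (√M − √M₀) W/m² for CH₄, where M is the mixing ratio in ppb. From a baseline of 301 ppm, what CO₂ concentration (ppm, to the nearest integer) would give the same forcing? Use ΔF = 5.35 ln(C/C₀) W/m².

CH₄ forcing: 0.036 × (√2928 − √708) = 0.036 × (54.1110 − 26.6083) = 0.036 × 27.5027 = 0.99010 W/m².
Set 5.35 ln(C/301) = 0.99010: ln(C/301) = 0.99010/5.35 = 0.18507, so C = 301 × e^0.18507 = 301 × 1.20330 = 362.19 ppm.

C ≈ 362 ppm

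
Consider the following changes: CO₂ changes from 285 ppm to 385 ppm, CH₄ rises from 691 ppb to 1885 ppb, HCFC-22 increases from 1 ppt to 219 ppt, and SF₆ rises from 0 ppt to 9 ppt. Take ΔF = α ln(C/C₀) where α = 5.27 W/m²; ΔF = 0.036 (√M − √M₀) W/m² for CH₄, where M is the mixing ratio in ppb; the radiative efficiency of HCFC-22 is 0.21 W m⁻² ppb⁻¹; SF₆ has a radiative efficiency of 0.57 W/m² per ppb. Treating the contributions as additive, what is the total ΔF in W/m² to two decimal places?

ΔF = 2.25 W/m²

CO₂: 5.27 × ln(385/285) = 5.27 × ln(1.35088) = 5.27 × 0.30076 = 1.5850 W/m².
CH₄: 0.036 × (√1885 − √691) = 0.036 × (43.4166 − 26.2869) = 0.036 × 17.1297 = 0.6167 W/m².
HCFC-22: Δ = 219 − 1 = 218 ppt = 0.218 ppb; ΔF = 0.21 × 0.218 = 0.0458 W/m².
SF₆: Δ = 9 − 0 = 9 ppt = 0.009 ppb; ΔF = 0.57 × 0.009 = 0.0051 W/m².
Total ΔF = 1.5850 + 0.6167 + 0.0458 + 0.0051 = 2.2526 W/m².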